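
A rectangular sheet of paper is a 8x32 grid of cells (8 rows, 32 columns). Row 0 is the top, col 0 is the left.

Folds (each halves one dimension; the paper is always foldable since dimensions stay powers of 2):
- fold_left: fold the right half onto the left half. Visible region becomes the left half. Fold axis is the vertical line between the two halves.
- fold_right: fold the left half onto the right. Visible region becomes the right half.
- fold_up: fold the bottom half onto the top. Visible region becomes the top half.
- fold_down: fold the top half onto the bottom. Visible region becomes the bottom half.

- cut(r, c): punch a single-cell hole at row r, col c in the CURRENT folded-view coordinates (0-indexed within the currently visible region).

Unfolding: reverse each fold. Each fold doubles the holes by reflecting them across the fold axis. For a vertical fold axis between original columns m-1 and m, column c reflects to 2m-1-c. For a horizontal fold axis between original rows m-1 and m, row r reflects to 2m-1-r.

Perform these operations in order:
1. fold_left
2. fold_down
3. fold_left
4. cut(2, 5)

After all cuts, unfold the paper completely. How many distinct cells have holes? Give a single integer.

Op 1 fold_left: fold axis v@16; visible region now rows[0,8) x cols[0,16) = 8x16
Op 2 fold_down: fold axis h@4; visible region now rows[4,8) x cols[0,16) = 4x16
Op 3 fold_left: fold axis v@8; visible region now rows[4,8) x cols[0,8) = 4x8
Op 4 cut(2, 5): punch at orig (6,5); cuts so far [(6, 5)]; region rows[4,8) x cols[0,8) = 4x8
Unfold 1 (reflect across v@8): 2 holes -> [(6, 5), (6, 10)]
Unfold 2 (reflect across h@4): 4 holes -> [(1, 5), (1, 10), (6, 5), (6, 10)]
Unfold 3 (reflect across v@16): 8 holes -> [(1, 5), (1, 10), (1, 21), (1, 26), (6, 5), (6, 10), (6, 21), (6, 26)]

Answer: 8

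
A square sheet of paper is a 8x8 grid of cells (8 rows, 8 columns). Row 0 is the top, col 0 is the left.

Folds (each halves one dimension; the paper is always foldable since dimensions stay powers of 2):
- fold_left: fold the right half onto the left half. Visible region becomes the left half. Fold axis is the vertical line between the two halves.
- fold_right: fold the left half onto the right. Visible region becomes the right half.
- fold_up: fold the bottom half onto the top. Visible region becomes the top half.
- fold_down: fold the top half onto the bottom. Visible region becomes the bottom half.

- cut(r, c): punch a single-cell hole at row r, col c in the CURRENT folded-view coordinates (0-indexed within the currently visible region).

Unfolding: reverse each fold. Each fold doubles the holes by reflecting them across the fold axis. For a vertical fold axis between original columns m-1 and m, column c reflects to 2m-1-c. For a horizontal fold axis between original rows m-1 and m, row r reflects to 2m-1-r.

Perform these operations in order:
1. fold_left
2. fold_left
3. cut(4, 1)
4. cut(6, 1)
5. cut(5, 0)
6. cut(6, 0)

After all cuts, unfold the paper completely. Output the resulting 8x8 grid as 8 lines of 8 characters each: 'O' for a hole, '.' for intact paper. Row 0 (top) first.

Answer: ........
........
........
........
.OO..OO.
O..OO..O
OOOOOOOO
........

Derivation:
Op 1 fold_left: fold axis v@4; visible region now rows[0,8) x cols[0,4) = 8x4
Op 2 fold_left: fold axis v@2; visible region now rows[0,8) x cols[0,2) = 8x2
Op 3 cut(4, 1): punch at orig (4,1); cuts so far [(4, 1)]; region rows[0,8) x cols[0,2) = 8x2
Op 4 cut(6, 1): punch at orig (6,1); cuts so far [(4, 1), (6, 1)]; region rows[0,8) x cols[0,2) = 8x2
Op 5 cut(5, 0): punch at orig (5,0); cuts so far [(4, 1), (5, 0), (6, 1)]; region rows[0,8) x cols[0,2) = 8x2
Op 6 cut(6, 0): punch at orig (6,0); cuts so far [(4, 1), (5, 0), (6, 0), (6, 1)]; region rows[0,8) x cols[0,2) = 8x2
Unfold 1 (reflect across v@2): 8 holes -> [(4, 1), (4, 2), (5, 0), (5, 3), (6, 0), (6, 1), (6, 2), (6, 3)]
Unfold 2 (reflect across v@4): 16 holes -> [(4, 1), (4, 2), (4, 5), (4, 6), (5, 0), (5, 3), (5, 4), (5, 7), (6, 0), (6, 1), (6, 2), (6, 3), (6, 4), (6, 5), (6, 6), (6, 7)]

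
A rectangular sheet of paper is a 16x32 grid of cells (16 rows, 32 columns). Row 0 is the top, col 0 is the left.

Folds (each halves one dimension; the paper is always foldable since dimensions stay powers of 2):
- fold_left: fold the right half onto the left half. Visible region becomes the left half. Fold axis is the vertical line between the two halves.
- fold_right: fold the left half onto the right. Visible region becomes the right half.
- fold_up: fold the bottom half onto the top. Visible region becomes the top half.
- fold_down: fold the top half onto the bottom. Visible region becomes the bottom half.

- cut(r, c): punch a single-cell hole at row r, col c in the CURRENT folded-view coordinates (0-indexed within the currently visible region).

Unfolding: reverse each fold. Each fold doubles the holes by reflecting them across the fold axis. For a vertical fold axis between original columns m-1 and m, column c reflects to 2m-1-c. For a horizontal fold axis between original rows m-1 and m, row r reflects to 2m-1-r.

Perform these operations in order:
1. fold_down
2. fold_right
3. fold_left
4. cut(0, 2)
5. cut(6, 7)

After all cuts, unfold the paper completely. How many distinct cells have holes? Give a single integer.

Answer: 16

Derivation:
Op 1 fold_down: fold axis h@8; visible region now rows[8,16) x cols[0,32) = 8x32
Op 2 fold_right: fold axis v@16; visible region now rows[8,16) x cols[16,32) = 8x16
Op 3 fold_left: fold axis v@24; visible region now rows[8,16) x cols[16,24) = 8x8
Op 4 cut(0, 2): punch at orig (8,18); cuts so far [(8, 18)]; region rows[8,16) x cols[16,24) = 8x8
Op 5 cut(6, 7): punch at orig (14,23); cuts so far [(8, 18), (14, 23)]; region rows[8,16) x cols[16,24) = 8x8
Unfold 1 (reflect across v@24): 4 holes -> [(8, 18), (8, 29), (14, 23), (14, 24)]
Unfold 2 (reflect across v@16): 8 holes -> [(8, 2), (8, 13), (8, 18), (8, 29), (14, 7), (14, 8), (14, 23), (14, 24)]
Unfold 3 (reflect across h@8): 16 holes -> [(1, 7), (1, 8), (1, 23), (1, 24), (7, 2), (7, 13), (7, 18), (7, 29), (8, 2), (8, 13), (8, 18), (8, 29), (14, 7), (14, 8), (14, 23), (14, 24)]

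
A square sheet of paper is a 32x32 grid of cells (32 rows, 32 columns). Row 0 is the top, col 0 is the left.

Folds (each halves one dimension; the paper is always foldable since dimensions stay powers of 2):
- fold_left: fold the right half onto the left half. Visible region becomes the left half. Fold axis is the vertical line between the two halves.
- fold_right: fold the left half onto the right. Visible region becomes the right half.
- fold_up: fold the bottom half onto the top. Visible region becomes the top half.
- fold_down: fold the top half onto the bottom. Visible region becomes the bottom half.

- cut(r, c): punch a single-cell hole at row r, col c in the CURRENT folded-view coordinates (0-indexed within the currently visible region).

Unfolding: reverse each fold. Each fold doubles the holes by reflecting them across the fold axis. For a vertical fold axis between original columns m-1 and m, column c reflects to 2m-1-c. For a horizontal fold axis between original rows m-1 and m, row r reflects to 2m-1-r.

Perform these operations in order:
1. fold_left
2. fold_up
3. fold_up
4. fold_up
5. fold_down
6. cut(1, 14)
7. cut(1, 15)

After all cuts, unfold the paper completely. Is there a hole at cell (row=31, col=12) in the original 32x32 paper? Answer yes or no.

Answer: no

Derivation:
Op 1 fold_left: fold axis v@16; visible region now rows[0,32) x cols[0,16) = 32x16
Op 2 fold_up: fold axis h@16; visible region now rows[0,16) x cols[0,16) = 16x16
Op 3 fold_up: fold axis h@8; visible region now rows[0,8) x cols[0,16) = 8x16
Op 4 fold_up: fold axis h@4; visible region now rows[0,4) x cols[0,16) = 4x16
Op 5 fold_down: fold axis h@2; visible region now rows[2,4) x cols[0,16) = 2x16
Op 6 cut(1, 14): punch at orig (3,14); cuts so far [(3, 14)]; region rows[2,4) x cols[0,16) = 2x16
Op 7 cut(1, 15): punch at orig (3,15); cuts so far [(3, 14), (3, 15)]; region rows[2,4) x cols[0,16) = 2x16
Unfold 1 (reflect across h@2): 4 holes -> [(0, 14), (0, 15), (3, 14), (3, 15)]
Unfold 2 (reflect across h@4): 8 holes -> [(0, 14), (0, 15), (3, 14), (3, 15), (4, 14), (4, 15), (7, 14), (7, 15)]
Unfold 3 (reflect across h@8): 16 holes -> [(0, 14), (0, 15), (3, 14), (3, 15), (4, 14), (4, 15), (7, 14), (7, 15), (8, 14), (8, 15), (11, 14), (11, 15), (12, 14), (12, 15), (15, 14), (15, 15)]
Unfold 4 (reflect across h@16): 32 holes -> [(0, 14), (0, 15), (3, 14), (3, 15), (4, 14), (4, 15), (7, 14), (7, 15), (8, 14), (8, 15), (11, 14), (11, 15), (12, 14), (12, 15), (15, 14), (15, 15), (16, 14), (16, 15), (19, 14), (19, 15), (20, 14), (20, 15), (23, 14), (23, 15), (24, 14), (24, 15), (27, 14), (27, 15), (28, 14), (28, 15), (31, 14), (31, 15)]
Unfold 5 (reflect across v@16): 64 holes -> [(0, 14), (0, 15), (0, 16), (0, 17), (3, 14), (3, 15), (3, 16), (3, 17), (4, 14), (4, 15), (4, 16), (4, 17), (7, 14), (7, 15), (7, 16), (7, 17), (8, 14), (8, 15), (8, 16), (8, 17), (11, 14), (11, 15), (11, 16), (11, 17), (12, 14), (12, 15), (12, 16), (12, 17), (15, 14), (15, 15), (15, 16), (15, 17), (16, 14), (16, 15), (16, 16), (16, 17), (19, 14), (19, 15), (19, 16), (19, 17), (20, 14), (20, 15), (20, 16), (20, 17), (23, 14), (23, 15), (23, 16), (23, 17), (24, 14), (24, 15), (24, 16), (24, 17), (27, 14), (27, 15), (27, 16), (27, 17), (28, 14), (28, 15), (28, 16), (28, 17), (31, 14), (31, 15), (31, 16), (31, 17)]
Holes: [(0, 14), (0, 15), (0, 16), (0, 17), (3, 14), (3, 15), (3, 16), (3, 17), (4, 14), (4, 15), (4, 16), (4, 17), (7, 14), (7, 15), (7, 16), (7, 17), (8, 14), (8, 15), (8, 16), (8, 17), (11, 14), (11, 15), (11, 16), (11, 17), (12, 14), (12, 15), (12, 16), (12, 17), (15, 14), (15, 15), (15, 16), (15, 17), (16, 14), (16, 15), (16, 16), (16, 17), (19, 14), (19, 15), (19, 16), (19, 17), (20, 14), (20, 15), (20, 16), (20, 17), (23, 14), (23, 15), (23, 16), (23, 17), (24, 14), (24, 15), (24, 16), (24, 17), (27, 14), (27, 15), (27, 16), (27, 17), (28, 14), (28, 15), (28, 16), (28, 17), (31, 14), (31, 15), (31, 16), (31, 17)]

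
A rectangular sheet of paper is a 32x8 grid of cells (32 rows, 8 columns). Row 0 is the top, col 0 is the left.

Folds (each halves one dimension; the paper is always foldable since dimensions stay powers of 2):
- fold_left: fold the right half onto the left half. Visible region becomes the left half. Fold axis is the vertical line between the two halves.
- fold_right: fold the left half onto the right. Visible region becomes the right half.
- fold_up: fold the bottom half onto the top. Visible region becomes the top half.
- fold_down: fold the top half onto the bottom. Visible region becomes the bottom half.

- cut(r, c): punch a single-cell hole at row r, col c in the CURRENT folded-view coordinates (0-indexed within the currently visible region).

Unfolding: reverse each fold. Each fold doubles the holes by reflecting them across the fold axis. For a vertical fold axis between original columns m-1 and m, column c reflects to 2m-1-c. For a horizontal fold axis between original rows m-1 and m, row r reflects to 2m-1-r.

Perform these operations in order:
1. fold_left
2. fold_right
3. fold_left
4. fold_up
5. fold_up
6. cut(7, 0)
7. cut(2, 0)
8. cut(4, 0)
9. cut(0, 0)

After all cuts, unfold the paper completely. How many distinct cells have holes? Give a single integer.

Op 1 fold_left: fold axis v@4; visible region now rows[0,32) x cols[0,4) = 32x4
Op 2 fold_right: fold axis v@2; visible region now rows[0,32) x cols[2,4) = 32x2
Op 3 fold_left: fold axis v@3; visible region now rows[0,32) x cols[2,3) = 32x1
Op 4 fold_up: fold axis h@16; visible region now rows[0,16) x cols[2,3) = 16x1
Op 5 fold_up: fold axis h@8; visible region now rows[0,8) x cols[2,3) = 8x1
Op 6 cut(7, 0): punch at orig (7,2); cuts so far [(7, 2)]; region rows[0,8) x cols[2,3) = 8x1
Op 7 cut(2, 0): punch at orig (2,2); cuts so far [(2, 2), (7, 2)]; region rows[0,8) x cols[2,3) = 8x1
Op 8 cut(4, 0): punch at orig (4,2); cuts so far [(2, 2), (4, 2), (7, 2)]; region rows[0,8) x cols[2,3) = 8x1
Op 9 cut(0, 0): punch at orig (0,2); cuts so far [(0, 2), (2, 2), (4, 2), (7, 2)]; region rows[0,8) x cols[2,3) = 8x1
Unfold 1 (reflect across h@8): 8 holes -> [(0, 2), (2, 2), (4, 2), (7, 2), (8, 2), (11, 2), (13, 2), (15, 2)]
Unfold 2 (reflect across h@16): 16 holes -> [(0, 2), (2, 2), (4, 2), (7, 2), (8, 2), (11, 2), (13, 2), (15, 2), (16, 2), (18, 2), (20, 2), (23, 2), (24, 2), (27, 2), (29, 2), (31, 2)]
Unfold 3 (reflect across v@3): 32 holes -> [(0, 2), (0, 3), (2, 2), (2, 3), (4, 2), (4, 3), (7, 2), (7, 3), (8, 2), (8, 3), (11, 2), (11, 3), (13, 2), (13, 3), (15, 2), (15, 3), (16, 2), (16, 3), (18, 2), (18, 3), (20, 2), (20, 3), (23, 2), (23, 3), (24, 2), (24, 3), (27, 2), (27, 3), (29, 2), (29, 3), (31, 2), (31, 3)]
Unfold 4 (reflect across v@2): 64 holes -> [(0, 0), (0, 1), (0, 2), (0, 3), (2, 0), (2, 1), (2, 2), (2, 3), (4, 0), (4, 1), (4, 2), (4, 3), (7, 0), (7, 1), (7, 2), (7, 3), (8, 0), (8, 1), (8, 2), (8, 3), (11, 0), (11, 1), (11, 2), (11, 3), (13, 0), (13, 1), (13, 2), (13, 3), (15, 0), (15, 1), (15, 2), (15, 3), (16, 0), (16, 1), (16, 2), (16, 3), (18, 0), (18, 1), (18, 2), (18, 3), (20, 0), (20, 1), (20, 2), (20, 3), (23, 0), (23, 1), (23, 2), (23, 3), (24, 0), (24, 1), (24, 2), (24, 3), (27, 0), (27, 1), (27, 2), (27, 3), (29, 0), (29, 1), (29, 2), (29, 3), (31, 0), (31, 1), (31, 2), (31, 3)]
Unfold 5 (reflect across v@4): 128 holes -> [(0, 0), (0, 1), (0, 2), (0, 3), (0, 4), (0, 5), (0, 6), (0, 7), (2, 0), (2, 1), (2, 2), (2, 3), (2, 4), (2, 5), (2, 6), (2, 7), (4, 0), (4, 1), (4, 2), (4, 3), (4, 4), (4, 5), (4, 6), (4, 7), (7, 0), (7, 1), (7, 2), (7, 3), (7, 4), (7, 5), (7, 6), (7, 7), (8, 0), (8, 1), (8, 2), (8, 3), (8, 4), (8, 5), (8, 6), (8, 7), (11, 0), (11, 1), (11, 2), (11, 3), (11, 4), (11, 5), (11, 6), (11, 7), (13, 0), (13, 1), (13, 2), (13, 3), (13, 4), (13, 5), (13, 6), (13, 7), (15, 0), (15, 1), (15, 2), (15, 3), (15, 4), (15, 5), (15, 6), (15, 7), (16, 0), (16, 1), (16, 2), (16, 3), (16, 4), (16, 5), (16, 6), (16, 7), (18, 0), (18, 1), (18, 2), (18, 3), (18, 4), (18, 5), (18, 6), (18, 7), (20, 0), (20, 1), (20, 2), (20, 3), (20, 4), (20, 5), (20, 6), (20, 7), (23, 0), (23, 1), (23, 2), (23, 3), (23, 4), (23, 5), (23, 6), (23, 7), (24, 0), (24, 1), (24, 2), (24, 3), (24, 4), (24, 5), (24, 6), (24, 7), (27, 0), (27, 1), (27, 2), (27, 3), (27, 4), (27, 5), (27, 6), (27, 7), (29, 0), (29, 1), (29, 2), (29, 3), (29, 4), (29, 5), (29, 6), (29, 7), (31, 0), (31, 1), (31, 2), (31, 3), (31, 4), (31, 5), (31, 6), (31, 7)]

Answer: 128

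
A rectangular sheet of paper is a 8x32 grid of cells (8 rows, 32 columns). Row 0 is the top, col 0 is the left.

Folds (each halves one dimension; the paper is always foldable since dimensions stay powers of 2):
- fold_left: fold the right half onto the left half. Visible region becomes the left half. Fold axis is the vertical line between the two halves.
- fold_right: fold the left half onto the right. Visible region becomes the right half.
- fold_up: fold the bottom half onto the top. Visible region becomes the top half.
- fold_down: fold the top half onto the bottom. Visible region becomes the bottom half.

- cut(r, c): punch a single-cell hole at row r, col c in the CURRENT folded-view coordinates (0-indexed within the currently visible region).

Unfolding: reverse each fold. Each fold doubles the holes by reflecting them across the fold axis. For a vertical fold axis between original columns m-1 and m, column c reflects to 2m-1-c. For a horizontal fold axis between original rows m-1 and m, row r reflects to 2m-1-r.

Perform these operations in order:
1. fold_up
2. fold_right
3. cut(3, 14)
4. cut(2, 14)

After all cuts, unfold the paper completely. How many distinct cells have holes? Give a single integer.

Answer: 8

Derivation:
Op 1 fold_up: fold axis h@4; visible region now rows[0,4) x cols[0,32) = 4x32
Op 2 fold_right: fold axis v@16; visible region now rows[0,4) x cols[16,32) = 4x16
Op 3 cut(3, 14): punch at orig (3,30); cuts so far [(3, 30)]; region rows[0,4) x cols[16,32) = 4x16
Op 4 cut(2, 14): punch at orig (2,30); cuts so far [(2, 30), (3, 30)]; region rows[0,4) x cols[16,32) = 4x16
Unfold 1 (reflect across v@16): 4 holes -> [(2, 1), (2, 30), (3, 1), (3, 30)]
Unfold 2 (reflect across h@4): 8 holes -> [(2, 1), (2, 30), (3, 1), (3, 30), (4, 1), (4, 30), (5, 1), (5, 30)]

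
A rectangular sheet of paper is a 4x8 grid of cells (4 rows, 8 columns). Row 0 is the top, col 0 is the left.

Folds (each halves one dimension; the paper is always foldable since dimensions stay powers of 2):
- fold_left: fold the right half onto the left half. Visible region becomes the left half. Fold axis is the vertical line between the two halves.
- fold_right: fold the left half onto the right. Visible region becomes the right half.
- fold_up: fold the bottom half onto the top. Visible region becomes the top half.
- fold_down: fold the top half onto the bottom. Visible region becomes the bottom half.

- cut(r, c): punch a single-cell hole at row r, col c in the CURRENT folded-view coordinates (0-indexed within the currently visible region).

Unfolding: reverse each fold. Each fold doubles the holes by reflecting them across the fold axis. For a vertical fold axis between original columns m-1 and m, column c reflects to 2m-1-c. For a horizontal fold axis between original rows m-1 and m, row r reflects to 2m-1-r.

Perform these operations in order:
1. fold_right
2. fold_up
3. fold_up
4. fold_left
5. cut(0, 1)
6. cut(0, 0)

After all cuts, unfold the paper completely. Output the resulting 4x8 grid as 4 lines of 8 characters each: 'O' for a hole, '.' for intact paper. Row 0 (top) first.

Op 1 fold_right: fold axis v@4; visible region now rows[0,4) x cols[4,8) = 4x4
Op 2 fold_up: fold axis h@2; visible region now rows[0,2) x cols[4,8) = 2x4
Op 3 fold_up: fold axis h@1; visible region now rows[0,1) x cols[4,8) = 1x4
Op 4 fold_left: fold axis v@6; visible region now rows[0,1) x cols[4,6) = 1x2
Op 5 cut(0, 1): punch at orig (0,5); cuts so far [(0, 5)]; region rows[0,1) x cols[4,6) = 1x2
Op 6 cut(0, 0): punch at orig (0,4); cuts so far [(0, 4), (0, 5)]; region rows[0,1) x cols[4,6) = 1x2
Unfold 1 (reflect across v@6): 4 holes -> [(0, 4), (0, 5), (0, 6), (0, 7)]
Unfold 2 (reflect across h@1): 8 holes -> [(0, 4), (0, 5), (0, 6), (0, 7), (1, 4), (1, 5), (1, 6), (1, 7)]
Unfold 3 (reflect across h@2): 16 holes -> [(0, 4), (0, 5), (0, 6), (0, 7), (1, 4), (1, 5), (1, 6), (1, 7), (2, 4), (2, 5), (2, 6), (2, 7), (3, 4), (3, 5), (3, 6), (3, 7)]
Unfold 4 (reflect across v@4): 32 holes -> [(0, 0), (0, 1), (0, 2), (0, 3), (0, 4), (0, 5), (0, 6), (0, 7), (1, 0), (1, 1), (1, 2), (1, 3), (1, 4), (1, 5), (1, 6), (1, 7), (2, 0), (2, 1), (2, 2), (2, 3), (2, 4), (2, 5), (2, 6), (2, 7), (3, 0), (3, 1), (3, 2), (3, 3), (3, 4), (3, 5), (3, 6), (3, 7)]

Answer: OOOOOOOO
OOOOOOOO
OOOOOOOO
OOOOOOOO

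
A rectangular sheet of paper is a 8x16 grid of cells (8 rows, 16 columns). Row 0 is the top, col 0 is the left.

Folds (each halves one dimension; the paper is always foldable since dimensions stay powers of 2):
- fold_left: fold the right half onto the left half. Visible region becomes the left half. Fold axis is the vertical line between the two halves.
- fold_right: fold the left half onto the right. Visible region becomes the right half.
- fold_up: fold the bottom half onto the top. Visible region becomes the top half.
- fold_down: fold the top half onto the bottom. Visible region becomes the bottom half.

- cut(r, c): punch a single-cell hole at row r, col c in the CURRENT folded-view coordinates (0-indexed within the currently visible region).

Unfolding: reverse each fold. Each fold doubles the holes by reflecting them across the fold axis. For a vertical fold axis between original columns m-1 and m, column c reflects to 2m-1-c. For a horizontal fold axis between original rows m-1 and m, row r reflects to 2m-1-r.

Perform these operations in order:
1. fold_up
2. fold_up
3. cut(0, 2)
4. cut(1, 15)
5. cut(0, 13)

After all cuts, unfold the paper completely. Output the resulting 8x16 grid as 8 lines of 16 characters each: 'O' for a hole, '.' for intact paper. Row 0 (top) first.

Op 1 fold_up: fold axis h@4; visible region now rows[0,4) x cols[0,16) = 4x16
Op 2 fold_up: fold axis h@2; visible region now rows[0,2) x cols[0,16) = 2x16
Op 3 cut(0, 2): punch at orig (0,2); cuts so far [(0, 2)]; region rows[0,2) x cols[0,16) = 2x16
Op 4 cut(1, 15): punch at orig (1,15); cuts so far [(0, 2), (1, 15)]; region rows[0,2) x cols[0,16) = 2x16
Op 5 cut(0, 13): punch at orig (0,13); cuts so far [(0, 2), (0, 13), (1, 15)]; region rows[0,2) x cols[0,16) = 2x16
Unfold 1 (reflect across h@2): 6 holes -> [(0, 2), (0, 13), (1, 15), (2, 15), (3, 2), (3, 13)]
Unfold 2 (reflect across h@4): 12 holes -> [(0, 2), (0, 13), (1, 15), (2, 15), (3, 2), (3, 13), (4, 2), (4, 13), (5, 15), (6, 15), (7, 2), (7, 13)]

Answer: ..O..........O..
...............O
...............O
..O..........O..
..O..........O..
...............O
...............O
..O..........O..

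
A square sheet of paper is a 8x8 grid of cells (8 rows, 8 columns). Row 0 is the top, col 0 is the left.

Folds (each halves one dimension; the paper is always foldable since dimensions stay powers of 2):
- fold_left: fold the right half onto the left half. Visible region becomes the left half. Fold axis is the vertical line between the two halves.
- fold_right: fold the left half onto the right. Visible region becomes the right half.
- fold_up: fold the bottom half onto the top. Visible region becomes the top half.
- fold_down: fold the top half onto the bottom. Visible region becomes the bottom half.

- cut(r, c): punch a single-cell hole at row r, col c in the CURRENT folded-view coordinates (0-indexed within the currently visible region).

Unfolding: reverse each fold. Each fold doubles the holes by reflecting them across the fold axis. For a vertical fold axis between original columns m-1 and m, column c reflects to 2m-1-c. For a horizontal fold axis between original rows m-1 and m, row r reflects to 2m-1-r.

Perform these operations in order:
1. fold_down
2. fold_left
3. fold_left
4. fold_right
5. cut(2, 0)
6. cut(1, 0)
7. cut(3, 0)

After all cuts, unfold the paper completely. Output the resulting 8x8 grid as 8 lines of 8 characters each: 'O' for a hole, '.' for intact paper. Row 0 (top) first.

Answer: OOOOOOOO
OOOOOOOO
OOOOOOOO
........
........
OOOOOOOO
OOOOOOOO
OOOOOOOO

Derivation:
Op 1 fold_down: fold axis h@4; visible region now rows[4,8) x cols[0,8) = 4x8
Op 2 fold_left: fold axis v@4; visible region now rows[4,8) x cols[0,4) = 4x4
Op 3 fold_left: fold axis v@2; visible region now rows[4,8) x cols[0,2) = 4x2
Op 4 fold_right: fold axis v@1; visible region now rows[4,8) x cols[1,2) = 4x1
Op 5 cut(2, 0): punch at orig (6,1); cuts so far [(6, 1)]; region rows[4,8) x cols[1,2) = 4x1
Op 6 cut(1, 0): punch at orig (5,1); cuts so far [(5, 1), (6, 1)]; region rows[4,8) x cols[1,2) = 4x1
Op 7 cut(3, 0): punch at orig (7,1); cuts so far [(5, 1), (6, 1), (7, 1)]; region rows[4,8) x cols[1,2) = 4x1
Unfold 1 (reflect across v@1): 6 holes -> [(5, 0), (5, 1), (6, 0), (6, 1), (7, 0), (7, 1)]
Unfold 2 (reflect across v@2): 12 holes -> [(5, 0), (5, 1), (5, 2), (5, 3), (6, 0), (6, 1), (6, 2), (6, 3), (7, 0), (7, 1), (7, 2), (7, 3)]
Unfold 3 (reflect across v@4): 24 holes -> [(5, 0), (5, 1), (5, 2), (5, 3), (5, 4), (5, 5), (5, 6), (5, 7), (6, 0), (6, 1), (6, 2), (6, 3), (6, 4), (6, 5), (6, 6), (6, 7), (7, 0), (7, 1), (7, 2), (7, 3), (7, 4), (7, 5), (7, 6), (7, 7)]
Unfold 4 (reflect across h@4): 48 holes -> [(0, 0), (0, 1), (0, 2), (0, 3), (0, 4), (0, 5), (0, 6), (0, 7), (1, 0), (1, 1), (1, 2), (1, 3), (1, 4), (1, 5), (1, 6), (1, 7), (2, 0), (2, 1), (2, 2), (2, 3), (2, 4), (2, 5), (2, 6), (2, 7), (5, 0), (5, 1), (5, 2), (5, 3), (5, 4), (5, 5), (5, 6), (5, 7), (6, 0), (6, 1), (6, 2), (6, 3), (6, 4), (6, 5), (6, 6), (6, 7), (7, 0), (7, 1), (7, 2), (7, 3), (7, 4), (7, 5), (7, 6), (7, 7)]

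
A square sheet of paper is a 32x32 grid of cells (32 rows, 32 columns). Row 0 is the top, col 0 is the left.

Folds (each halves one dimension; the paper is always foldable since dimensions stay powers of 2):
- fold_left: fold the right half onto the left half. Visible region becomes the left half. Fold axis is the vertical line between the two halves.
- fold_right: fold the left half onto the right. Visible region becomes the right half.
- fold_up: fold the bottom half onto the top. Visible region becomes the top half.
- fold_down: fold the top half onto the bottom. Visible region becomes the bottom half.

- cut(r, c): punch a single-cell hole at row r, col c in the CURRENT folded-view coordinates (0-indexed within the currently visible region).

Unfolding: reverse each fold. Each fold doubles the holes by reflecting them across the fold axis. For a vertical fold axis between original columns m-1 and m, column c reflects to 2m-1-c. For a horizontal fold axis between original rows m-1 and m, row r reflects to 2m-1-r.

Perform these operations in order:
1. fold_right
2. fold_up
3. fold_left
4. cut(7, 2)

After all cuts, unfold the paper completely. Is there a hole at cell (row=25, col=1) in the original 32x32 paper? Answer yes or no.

Op 1 fold_right: fold axis v@16; visible region now rows[0,32) x cols[16,32) = 32x16
Op 2 fold_up: fold axis h@16; visible region now rows[0,16) x cols[16,32) = 16x16
Op 3 fold_left: fold axis v@24; visible region now rows[0,16) x cols[16,24) = 16x8
Op 4 cut(7, 2): punch at orig (7,18); cuts so far [(7, 18)]; region rows[0,16) x cols[16,24) = 16x8
Unfold 1 (reflect across v@24): 2 holes -> [(7, 18), (7, 29)]
Unfold 2 (reflect across h@16): 4 holes -> [(7, 18), (7, 29), (24, 18), (24, 29)]
Unfold 3 (reflect across v@16): 8 holes -> [(7, 2), (7, 13), (7, 18), (7, 29), (24, 2), (24, 13), (24, 18), (24, 29)]
Holes: [(7, 2), (7, 13), (7, 18), (7, 29), (24, 2), (24, 13), (24, 18), (24, 29)]

Answer: no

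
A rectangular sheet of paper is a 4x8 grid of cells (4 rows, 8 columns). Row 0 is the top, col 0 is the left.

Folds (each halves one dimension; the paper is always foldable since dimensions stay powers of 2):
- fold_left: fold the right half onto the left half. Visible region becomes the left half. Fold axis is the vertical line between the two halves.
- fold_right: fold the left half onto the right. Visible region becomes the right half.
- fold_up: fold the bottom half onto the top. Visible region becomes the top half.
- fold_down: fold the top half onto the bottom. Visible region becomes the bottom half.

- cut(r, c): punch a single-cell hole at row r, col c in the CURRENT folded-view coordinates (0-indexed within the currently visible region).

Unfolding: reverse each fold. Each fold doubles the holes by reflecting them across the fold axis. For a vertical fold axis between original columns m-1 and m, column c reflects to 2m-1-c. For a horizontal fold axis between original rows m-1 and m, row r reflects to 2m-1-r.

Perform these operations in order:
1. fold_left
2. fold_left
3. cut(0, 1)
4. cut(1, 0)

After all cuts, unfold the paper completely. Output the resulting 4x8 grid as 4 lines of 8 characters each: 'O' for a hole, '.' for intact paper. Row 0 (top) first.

Op 1 fold_left: fold axis v@4; visible region now rows[0,4) x cols[0,4) = 4x4
Op 2 fold_left: fold axis v@2; visible region now rows[0,4) x cols[0,2) = 4x2
Op 3 cut(0, 1): punch at orig (0,1); cuts so far [(0, 1)]; region rows[0,4) x cols[0,2) = 4x2
Op 4 cut(1, 0): punch at orig (1,0); cuts so far [(0, 1), (1, 0)]; region rows[0,4) x cols[0,2) = 4x2
Unfold 1 (reflect across v@2): 4 holes -> [(0, 1), (0, 2), (1, 0), (1, 3)]
Unfold 2 (reflect across v@4): 8 holes -> [(0, 1), (0, 2), (0, 5), (0, 6), (1, 0), (1, 3), (1, 4), (1, 7)]

Answer: .OO..OO.
O..OO..O
........
........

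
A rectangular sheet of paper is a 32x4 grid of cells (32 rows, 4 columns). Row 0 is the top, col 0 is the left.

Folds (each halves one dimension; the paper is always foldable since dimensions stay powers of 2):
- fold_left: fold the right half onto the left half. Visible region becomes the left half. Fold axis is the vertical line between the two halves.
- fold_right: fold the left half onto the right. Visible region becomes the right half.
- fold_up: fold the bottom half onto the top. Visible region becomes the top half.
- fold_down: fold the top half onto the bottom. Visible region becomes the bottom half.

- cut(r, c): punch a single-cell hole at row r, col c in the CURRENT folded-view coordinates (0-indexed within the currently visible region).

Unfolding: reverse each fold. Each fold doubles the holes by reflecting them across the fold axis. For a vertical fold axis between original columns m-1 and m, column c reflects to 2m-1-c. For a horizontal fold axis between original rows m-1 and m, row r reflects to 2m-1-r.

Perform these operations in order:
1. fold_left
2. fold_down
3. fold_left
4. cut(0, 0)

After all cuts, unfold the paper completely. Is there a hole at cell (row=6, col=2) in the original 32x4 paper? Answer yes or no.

Op 1 fold_left: fold axis v@2; visible region now rows[0,32) x cols[0,2) = 32x2
Op 2 fold_down: fold axis h@16; visible region now rows[16,32) x cols[0,2) = 16x2
Op 3 fold_left: fold axis v@1; visible region now rows[16,32) x cols[0,1) = 16x1
Op 4 cut(0, 0): punch at orig (16,0); cuts so far [(16, 0)]; region rows[16,32) x cols[0,1) = 16x1
Unfold 1 (reflect across v@1): 2 holes -> [(16, 0), (16, 1)]
Unfold 2 (reflect across h@16): 4 holes -> [(15, 0), (15, 1), (16, 0), (16, 1)]
Unfold 3 (reflect across v@2): 8 holes -> [(15, 0), (15, 1), (15, 2), (15, 3), (16, 0), (16, 1), (16, 2), (16, 3)]
Holes: [(15, 0), (15, 1), (15, 2), (15, 3), (16, 0), (16, 1), (16, 2), (16, 3)]

Answer: no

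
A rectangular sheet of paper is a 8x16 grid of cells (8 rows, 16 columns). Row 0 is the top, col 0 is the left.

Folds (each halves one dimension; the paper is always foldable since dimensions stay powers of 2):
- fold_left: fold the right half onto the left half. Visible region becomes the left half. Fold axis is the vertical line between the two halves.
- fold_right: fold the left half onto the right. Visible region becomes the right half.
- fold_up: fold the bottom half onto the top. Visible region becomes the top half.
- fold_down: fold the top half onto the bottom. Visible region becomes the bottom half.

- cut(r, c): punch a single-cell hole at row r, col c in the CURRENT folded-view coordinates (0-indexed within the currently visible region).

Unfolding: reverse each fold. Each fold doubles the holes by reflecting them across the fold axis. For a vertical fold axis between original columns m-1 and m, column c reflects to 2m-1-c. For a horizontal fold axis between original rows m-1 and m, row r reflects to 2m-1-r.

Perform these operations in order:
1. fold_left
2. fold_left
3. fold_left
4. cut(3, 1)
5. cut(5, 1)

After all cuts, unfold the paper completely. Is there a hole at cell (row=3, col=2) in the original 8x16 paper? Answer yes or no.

Op 1 fold_left: fold axis v@8; visible region now rows[0,8) x cols[0,8) = 8x8
Op 2 fold_left: fold axis v@4; visible region now rows[0,8) x cols[0,4) = 8x4
Op 3 fold_left: fold axis v@2; visible region now rows[0,8) x cols[0,2) = 8x2
Op 4 cut(3, 1): punch at orig (3,1); cuts so far [(3, 1)]; region rows[0,8) x cols[0,2) = 8x2
Op 5 cut(5, 1): punch at orig (5,1); cuts so far [(3, 1), (5, 1)]; region rows[0,8) x cols[0,2) = 8x2
Unfold 1 (reflect across v@2): 4 holes -> [(3, 1), (3, 2), (5, 1), (5, 2)]
Unfold 2 (reflect across v@4): 8 holes -> [(3, 1), (3, 2), (3, 5), (3, 6), (5, 1), (5, 2), (5, 5), (5, 6)]
Unfold 3 (reflect across v@8): 16 holes -> [(3, 1), (3, 2), (3, 5), (3, 6), (3, 9), (3, 10), (3, 13), (3, 14), (5, 1), (5, 2), (5, 5), (5, 6), (5, 9), (5, 10), (5, 13), (5, 14)]
Holes: [(3, 1), (3, 2), (3, 5), (3, 6), (3, 9), (3, 10), (3, 13), (3, 14), (5, 1), (5, 2), (5, 5), (5, 6), (5, 9), (5, 10), (5, 13), (5, 14)]

Answer: yes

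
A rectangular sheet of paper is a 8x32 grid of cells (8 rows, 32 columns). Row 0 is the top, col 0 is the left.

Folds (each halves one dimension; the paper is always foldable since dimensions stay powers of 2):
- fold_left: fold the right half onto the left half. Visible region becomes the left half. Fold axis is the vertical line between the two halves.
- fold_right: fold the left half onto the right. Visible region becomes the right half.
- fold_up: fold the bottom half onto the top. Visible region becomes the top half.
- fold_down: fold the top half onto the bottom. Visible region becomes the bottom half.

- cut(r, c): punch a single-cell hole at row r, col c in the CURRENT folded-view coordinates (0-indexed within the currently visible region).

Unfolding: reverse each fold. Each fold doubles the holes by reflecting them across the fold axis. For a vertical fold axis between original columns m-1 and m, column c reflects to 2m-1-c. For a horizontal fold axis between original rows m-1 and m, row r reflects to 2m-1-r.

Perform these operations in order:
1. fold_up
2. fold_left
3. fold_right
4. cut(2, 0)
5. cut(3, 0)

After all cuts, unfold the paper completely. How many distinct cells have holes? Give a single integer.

Answer: 16

Derivation:
Op 1 fold_up: fold axis h@4; visible region now rows[0,4) x cols[0,32) = 4x32
Op 2 fold_left: fold axis v@16; visible region now rows[0,4) x cols[0,16) = 4x16
Op 3 fold_right: fold axis v@8; visible region now rows[0,4) x cols[8,16) = 4x8
Op 4 cut(2, 0): punch at orig (2,8); cuts so far [(2, 8)]; region rows[0,4) x cols[8,16) = 4x8
Op 5 cut(3, 0): punch at orig (3,8); cuts so far [(2, 8), (3, 8)]; region rows[0,4) x cols[8,16) = 4x8
Unfold 1 (reflect across v@8): 4 holes -> [(2, 7), (2, 8), (3, 7), (3, 8)]
Unfold 2 (reflect across v@16): 8 holes -> [(2, 7), (2, 8), (2, 23), (2, 24), (3, 7), (3, 8), (3, 23), (3, 24)]
Unfold 3 (reflect across h@4): 16 holes -> [(2, 7), (2, 8), (2, 23), (2, 24), (3, 7), (3, 8), (3, 23), (3, 24), (4, 7), (4, 8), (4, 23), (4, 24), (5, 7), (5, 8), (5, 23), (5, 24)]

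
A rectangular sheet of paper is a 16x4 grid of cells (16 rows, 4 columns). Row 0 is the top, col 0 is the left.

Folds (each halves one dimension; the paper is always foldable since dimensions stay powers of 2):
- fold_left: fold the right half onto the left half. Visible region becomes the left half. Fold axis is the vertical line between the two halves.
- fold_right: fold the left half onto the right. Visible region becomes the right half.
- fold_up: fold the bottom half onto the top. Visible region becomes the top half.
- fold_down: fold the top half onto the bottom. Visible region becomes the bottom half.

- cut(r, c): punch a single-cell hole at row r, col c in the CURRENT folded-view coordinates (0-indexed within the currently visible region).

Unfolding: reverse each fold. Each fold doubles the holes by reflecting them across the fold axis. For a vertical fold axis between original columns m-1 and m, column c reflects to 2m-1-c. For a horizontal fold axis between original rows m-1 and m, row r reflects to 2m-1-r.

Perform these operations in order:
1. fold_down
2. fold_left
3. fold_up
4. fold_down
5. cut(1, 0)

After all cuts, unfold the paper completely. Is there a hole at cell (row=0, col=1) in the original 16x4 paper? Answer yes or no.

Op 1 fold_down: fold axis h@8; visible region now rows[8,16) x cols[0,4) = 8x4
Op 2 fold_left: fold axis v@2; visible region now rows[8,16) x cols[0,2) = 8x2
Op 3 fold_up: fold axis h@12; visible region now rows[8,12) x cols[0,2) = 4x2
Op 4 fold_down: fold axis h@10; visible region now rows[10,12) x cols[0,2) = 2x2
Op 5 cut(1, 0): punch at orig (11,0); cuts so far [(11, 0)]; region rows[10,12) x cols[0,2) = 2x2
Unfold 1 (reflect across h@10): 2 holes -> [(8, 0), (11, 0)]
Unfold 2 (reflect across h@12): 4 holes -> [(8, 0), (11, 0), (12, 0), (15, 0)]
Unfold 3 (reflect across v@2): 8 holes -> [(8, 0), (8, 3), (11, 0), (11, 3), (12, 0), (12, 3), (15, 0), (15, 3)]
Unfold 4 (reflect across h@8): 16 holes -> [(0, 0), (0, 3), (3, 0), (3, 3), (4, 0), (4, 3), (7, 0), (7, 3), (8, 0), (8, 3), (11, 0), (11, 3), (12, 0), (12, 3), (15, 0), (15, 3)]
Holes: [(0, 0), (0, 3), (3, 0), (3, 3), (4, 0), (4, 3), (7, 0), (7, 3), (8, 0), (8, 3), (11, 0), (11, 3), (12, 0), (12, 3), (15, 0), (15, 3)]

Answer: no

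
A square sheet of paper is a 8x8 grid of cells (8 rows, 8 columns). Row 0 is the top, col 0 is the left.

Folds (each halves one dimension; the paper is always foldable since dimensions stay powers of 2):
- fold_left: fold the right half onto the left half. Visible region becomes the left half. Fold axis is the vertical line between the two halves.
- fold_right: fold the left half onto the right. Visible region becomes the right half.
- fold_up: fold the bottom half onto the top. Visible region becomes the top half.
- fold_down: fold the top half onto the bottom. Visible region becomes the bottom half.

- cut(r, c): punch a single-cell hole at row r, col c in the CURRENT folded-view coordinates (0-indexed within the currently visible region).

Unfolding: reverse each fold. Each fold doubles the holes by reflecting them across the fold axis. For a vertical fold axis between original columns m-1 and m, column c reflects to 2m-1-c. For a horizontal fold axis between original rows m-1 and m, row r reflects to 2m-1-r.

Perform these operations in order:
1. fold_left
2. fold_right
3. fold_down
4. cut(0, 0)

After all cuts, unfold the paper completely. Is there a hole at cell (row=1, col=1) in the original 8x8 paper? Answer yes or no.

Op 1 fold_left: fold axis v@4; visible region now rows[0,8) x cols[0,4) = 8x4
Op 2 fold_right: fold axis v@2; visible region now rows[0,8) x cols[2,4) = 8x2
Op 3 fold_down: fold axis h@4; visible region now rows[4,8) x cols[2,4) = 4x2
Op 4 cut(0, 0): punch at orig (4,2); cuts so far [(4, 2)]; region rows[4,8) x cols[2,4) = 4x2
Unfold 1 (reflect across h@4): 2 holes -> [(3, 2), (4, 2)]
Unfold 2 (reflect across v@2): 4 holes -> [(3, 1), (3, 2), (4, 1), (4, 2)]
Unfold 3 (reflect across v@4): 8 holes -> [(3, 1), (3, 2), (3, 5), (3, 6), (4, 1), (4, 2), (4, 5), (4, 6)]
Holes: [(3, 1), (3, 2), (3, 5), (3, 6), (4, 1), (4, 2), (4, 5), (4, 6)]

Answer: no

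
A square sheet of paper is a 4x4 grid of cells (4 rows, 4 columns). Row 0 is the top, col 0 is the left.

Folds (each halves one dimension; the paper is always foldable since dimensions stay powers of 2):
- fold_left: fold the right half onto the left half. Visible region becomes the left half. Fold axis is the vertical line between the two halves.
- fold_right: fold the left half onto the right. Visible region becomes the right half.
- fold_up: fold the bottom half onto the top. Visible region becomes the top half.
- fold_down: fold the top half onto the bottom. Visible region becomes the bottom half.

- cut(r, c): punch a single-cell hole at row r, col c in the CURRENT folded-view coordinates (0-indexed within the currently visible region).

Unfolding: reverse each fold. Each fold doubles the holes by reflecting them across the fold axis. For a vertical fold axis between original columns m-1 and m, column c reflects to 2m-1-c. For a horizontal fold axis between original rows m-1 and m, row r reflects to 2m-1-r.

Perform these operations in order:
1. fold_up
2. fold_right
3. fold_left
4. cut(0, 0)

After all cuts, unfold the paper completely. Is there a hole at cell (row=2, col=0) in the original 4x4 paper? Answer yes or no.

Answer: no

Derivation:
Op 1 fold_up: fold axis h@2; visible region now rows[0,2) x cols[0,4) = 2x4
Op 2 fold_right: fold axis v@2; visible region now rows[0,2) x cols[2,4) = 2x2
Op 3 fold_left: fold axis v@3; visible region now rows[0,2) x cols[2,3) = 2x1
Op 4 cut(0, 0): punch at orig (0,2); cuts so far [(0, 2)]; region rows[0,2) x cols[2,3) = 2x1
Unfold 1 (reflect across v@3): 2 holes -> [(0, 2), (0, 3)]
Unfold 2 (reflect across v@2): 4 holes -> [(0, 0), (0, 1), (0, 2), (0, 3)]
Unfold 3 (reflect across h@2): 8 holes -> [(0, 0), (0, 1), (0, 2), (0, 3), (3, 0), (3, 1), (3, 2), (3, 3)]
Holes: [(0, 0), (0, 1), (0, 2), (0, 3), (3, 0), (3, 1), (3, 2), (3, 3)]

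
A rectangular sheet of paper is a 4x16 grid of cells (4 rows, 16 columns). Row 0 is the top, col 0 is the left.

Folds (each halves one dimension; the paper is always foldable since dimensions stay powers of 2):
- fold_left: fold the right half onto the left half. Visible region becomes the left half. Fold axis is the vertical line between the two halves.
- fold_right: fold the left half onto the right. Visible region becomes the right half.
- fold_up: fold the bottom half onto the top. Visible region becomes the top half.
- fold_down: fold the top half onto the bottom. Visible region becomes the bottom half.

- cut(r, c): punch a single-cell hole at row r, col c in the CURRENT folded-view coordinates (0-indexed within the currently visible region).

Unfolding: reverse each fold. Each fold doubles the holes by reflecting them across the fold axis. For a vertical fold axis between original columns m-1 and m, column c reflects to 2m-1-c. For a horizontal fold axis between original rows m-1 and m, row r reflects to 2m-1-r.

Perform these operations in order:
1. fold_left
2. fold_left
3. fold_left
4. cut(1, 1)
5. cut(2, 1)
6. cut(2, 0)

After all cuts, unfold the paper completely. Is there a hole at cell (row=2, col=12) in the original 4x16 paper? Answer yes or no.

Answer: yes

Derivation:
Op 1 fold_left: fold axis v@8; visible region now rows[0,4) x cols[0,8) = 4x8
Op 2 fold_left: fold axis v@4; visible region now rows[0,4) x cols[0,4) = 4x4
Op 3 fold_left: fold axis v@2; visible region now rows[0,4) x cols[0,2) = 4x2
Op 4 cut(1, 1): punch at orig (1,1); cuts so far [(1, 1)]; region rows[0,4) x cols[0,2) = 4x2
Op 5 cut(2, 1): punch at orig (2,1); cuts so far [(1, 1), (2, 1)]; region rows[0,4) x cols[0,2) = 4x2
Op 6 cut(2, 0): punch at orig (2,0); cuts so far [(1, 1), (2, 0), (2, 1)]; region rows[0,4) x cols[0,2) = 4x2
Unfold 1 (reflect across v@2): 6 holes -> [(1, 1), (1, 2), (2, 0), (2, 1), (2, 2), (2, 3)]
Unfold 2 (reflect across v@4): 12 holes -> [(1, 1), (1, 2), (1, 5), (1, 6), (2, 0), (2, 1), (2, 2), (2, 3), (2, 4), (2, 5), (2, 6), (2, 7)]
Unfold 3 (reflect across v@8): 24 holes -> [(1, 1), (1, 2), (1, 5), (1, 6), (1, 9), (1, 10), (1, 13), (1, 14), (2, 0), (2, 1), (2, 2), (2, 3), (2, 4), (2, 5), (2, 6), (2, 7), (2, 8), (2, 9), (2, 10), (2, 11), (2, 12), (2, 13), (2, 14), (2, 15)]
Holes: [(1, 1), (1, 2), (1, 5), (1, 6), (1, 9), (1, 10), (1, 13), (1, 14), (2, 0), (2, 1), (2, 2), (2, 3), (2, 4), (2, 5), (2, 6), (2, 7), (2, 8), (2, 9), (2, 10), (2, 11), (2, 12), (2, 13), (2, 14), (2, 15)]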